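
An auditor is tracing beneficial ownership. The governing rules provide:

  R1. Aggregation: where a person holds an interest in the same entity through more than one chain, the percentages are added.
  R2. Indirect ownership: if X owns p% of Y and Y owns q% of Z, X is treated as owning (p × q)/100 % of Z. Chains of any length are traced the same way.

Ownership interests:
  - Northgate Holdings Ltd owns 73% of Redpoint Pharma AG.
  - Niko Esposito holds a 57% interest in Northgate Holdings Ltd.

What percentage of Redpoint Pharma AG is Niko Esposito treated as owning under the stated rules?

41.61%

Chain via Northgate Holdings Ltd (R2): 57% × 73% = 41.61% of Redpoint Pharma AG.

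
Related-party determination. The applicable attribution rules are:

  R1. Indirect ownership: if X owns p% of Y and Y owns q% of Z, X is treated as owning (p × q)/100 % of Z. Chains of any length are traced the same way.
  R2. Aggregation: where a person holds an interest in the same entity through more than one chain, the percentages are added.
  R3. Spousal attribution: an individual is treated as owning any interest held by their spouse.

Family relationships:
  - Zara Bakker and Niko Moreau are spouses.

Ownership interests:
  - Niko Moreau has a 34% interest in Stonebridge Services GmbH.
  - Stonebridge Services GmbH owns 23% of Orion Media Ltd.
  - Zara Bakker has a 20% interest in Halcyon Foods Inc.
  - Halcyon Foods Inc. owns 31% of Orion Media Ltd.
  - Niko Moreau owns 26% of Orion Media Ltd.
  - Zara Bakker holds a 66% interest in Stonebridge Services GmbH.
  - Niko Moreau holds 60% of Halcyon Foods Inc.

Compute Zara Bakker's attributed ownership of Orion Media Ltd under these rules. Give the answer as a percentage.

By spousal attribution (R3), Zara Bakker is treated as also owning Niko Moreau's interest in Halcyon Foods Inc, giving 20% + 60% = 80%.
By spousal attribution (R3), Zara Bakker is treated as also owning Niko Moreau's interest in Stonebridge Services GmbH, giving 66% + 34% = 100%.
By spousal attribution (R3), Zara Bakker is treated as owning Niko Moreau's 26% interest in Orion Media Ltd.
Chain via Halcyon Foods Inc. (R1): 80% × 31% = 24.8% of Orion Media Ltd.
Chain via Stonebridge Services GmbH (R1): 100% × 23% = 23% of Orion Media Ltd.
Direct interest in Orion Media Ltd: 26%.
Aggregating (R2): 24.8% + 23% + 26% = 73.8%.

73.8%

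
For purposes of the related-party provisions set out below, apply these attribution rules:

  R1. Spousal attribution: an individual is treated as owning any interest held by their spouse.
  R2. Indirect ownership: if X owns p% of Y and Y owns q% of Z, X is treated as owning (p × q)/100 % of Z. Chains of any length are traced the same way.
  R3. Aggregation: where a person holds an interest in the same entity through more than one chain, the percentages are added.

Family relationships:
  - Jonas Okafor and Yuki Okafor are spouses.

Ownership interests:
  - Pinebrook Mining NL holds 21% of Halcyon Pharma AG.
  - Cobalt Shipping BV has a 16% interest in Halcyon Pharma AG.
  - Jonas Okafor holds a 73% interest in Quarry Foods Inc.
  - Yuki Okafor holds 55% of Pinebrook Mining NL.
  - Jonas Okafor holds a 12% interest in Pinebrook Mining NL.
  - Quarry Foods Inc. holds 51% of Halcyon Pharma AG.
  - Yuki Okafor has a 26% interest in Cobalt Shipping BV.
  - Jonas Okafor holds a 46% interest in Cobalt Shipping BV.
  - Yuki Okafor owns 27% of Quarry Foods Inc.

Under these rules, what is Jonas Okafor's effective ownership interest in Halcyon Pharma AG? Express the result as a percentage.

By spousal attribution (R1), Jonas Okafor is treated as also owning Yuki Okafor's interest in Cobalt Shipping BV, giving 46% + 26% = 72%.
By spousal attribution (R1), Jonas Okafor is treated as also owning Yuki Okafor's interest in Quarry Foods Inc, giving 73% + 27% = 100%.
By spousal attribution (R1), Jonas Okafor is treated as also owning Yuki Okafor's interest in Pinebrook Mining NL, giving 12% + 55% = 67%.
Chain via Cobalt Shipping BV (R2): 72% × 16% = 11.52% of Halcyon Pharma AG.
Chain via Quarry Foods Inc. (R2): 100% × 51% = 51% of Halcyon Pharma AG.
Chain via Pinebrook Mining NL (R2): 67% × 21% = 14.07% of Halcyon Pharma AG.
Aggregating (R3): 11.52% + 51% + 14.07% = 76.59%.

76.59%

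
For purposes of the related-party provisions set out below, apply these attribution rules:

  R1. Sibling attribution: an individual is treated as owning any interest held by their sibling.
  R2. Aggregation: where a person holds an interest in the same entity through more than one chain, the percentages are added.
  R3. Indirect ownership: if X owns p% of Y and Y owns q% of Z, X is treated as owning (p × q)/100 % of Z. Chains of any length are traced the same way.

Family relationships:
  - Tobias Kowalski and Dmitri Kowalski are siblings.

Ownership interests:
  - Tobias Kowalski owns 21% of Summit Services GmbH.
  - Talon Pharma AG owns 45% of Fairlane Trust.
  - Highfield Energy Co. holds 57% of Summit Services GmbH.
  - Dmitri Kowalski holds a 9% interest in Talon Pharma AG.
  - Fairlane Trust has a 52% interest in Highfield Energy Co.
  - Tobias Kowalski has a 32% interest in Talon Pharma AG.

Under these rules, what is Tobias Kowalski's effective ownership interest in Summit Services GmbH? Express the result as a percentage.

26.46858%

By sibling attribution (R1), Tobias Kowalski is treated as also owning Dmitri Kowalski's interest in Talon Pharma AG, giving 32% + 9% = 41%.
Chain via Talon Pharma AG → Fairlane Trust → Highfield Energy Co. (R3): 41% × 45% × 52% × 57% = 5.46858% of Summit Services GmbH.
Direct interest in Summit Services GmbH: 21%.
Aggregating (R2): 5.46858% + 21% = 26.46858%.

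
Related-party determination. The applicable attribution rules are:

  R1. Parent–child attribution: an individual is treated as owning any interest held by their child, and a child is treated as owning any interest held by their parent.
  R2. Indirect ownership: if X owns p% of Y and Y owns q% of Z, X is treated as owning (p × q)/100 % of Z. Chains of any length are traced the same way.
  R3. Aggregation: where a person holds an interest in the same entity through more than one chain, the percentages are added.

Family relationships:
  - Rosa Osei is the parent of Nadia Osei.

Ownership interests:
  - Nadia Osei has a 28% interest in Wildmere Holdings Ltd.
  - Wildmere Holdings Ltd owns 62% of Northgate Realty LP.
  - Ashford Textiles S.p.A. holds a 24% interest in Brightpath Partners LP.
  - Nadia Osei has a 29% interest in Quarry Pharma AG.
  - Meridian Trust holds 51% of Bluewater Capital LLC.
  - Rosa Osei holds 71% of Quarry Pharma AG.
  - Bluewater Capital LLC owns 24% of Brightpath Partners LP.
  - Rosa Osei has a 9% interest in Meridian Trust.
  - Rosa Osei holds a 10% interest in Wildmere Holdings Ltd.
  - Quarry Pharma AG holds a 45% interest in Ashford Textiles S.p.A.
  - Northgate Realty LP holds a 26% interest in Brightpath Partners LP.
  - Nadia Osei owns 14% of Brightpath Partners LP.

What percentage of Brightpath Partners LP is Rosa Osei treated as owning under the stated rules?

32.0272%

By parent–child attribution (R1), Rosa Osei is treated as also owning Nadia Osei's interest in Wildmere Holdings Ltd, giving 10% + 28% = 38%.
By parent–child attribution (R1), Rosa Osei is treated as also owning Nadia Osei's interest in Quarry Pharma AG, giving 71% + 29% = 100%.
By parent–child attribution (R1), Rosa Osei is treated as owning Nadia Osei's 14% interest in Brightpath Partners LP.
Chain via Wildmere Holdings Ltd → Northgate Realty LP (R2): 38% × 62% × 26% = 6.1256% of Brightpath Partners LP.
Chain via Quarry Pharma AG → Ashford Textiles S.p.A. (R2): 100% × 45% × 24% = 10.8% of Brightpath Partners LP.
Chain via Meridian Trust → Bluewater Capital LLC (R2): 9% × 51% × 24% = 1.1016% of Brightpath Partners LP.
Direct interest in Brightpath Partners LP: 14%.
Aggregating (R3): 6.1256% + 10.8% + 1.1016% + 14% = 32.0272%.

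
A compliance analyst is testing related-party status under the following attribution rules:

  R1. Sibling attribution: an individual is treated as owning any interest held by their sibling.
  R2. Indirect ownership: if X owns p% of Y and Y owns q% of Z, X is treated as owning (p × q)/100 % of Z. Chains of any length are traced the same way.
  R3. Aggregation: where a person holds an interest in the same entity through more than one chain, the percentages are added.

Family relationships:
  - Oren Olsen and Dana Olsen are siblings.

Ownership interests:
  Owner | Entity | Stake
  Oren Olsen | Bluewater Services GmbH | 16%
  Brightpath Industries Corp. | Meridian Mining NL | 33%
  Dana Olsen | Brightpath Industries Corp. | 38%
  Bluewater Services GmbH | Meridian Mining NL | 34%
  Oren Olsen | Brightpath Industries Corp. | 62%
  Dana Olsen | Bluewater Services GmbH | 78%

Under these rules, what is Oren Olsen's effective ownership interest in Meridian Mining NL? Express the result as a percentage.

By sibling attribution (R1), Oren Olsen is treated as also owning Dana Olsen's interest in Bluewater Services GmbH, giving 16% + 78% = 94%.
By sibling attribution (R1), Oren Olsen is treated as also owning Dana Olsen's interest in Brightpath Industries Corp, giving 62% + 38% = 100%.
Chain via Bluewater Services GmbH (R2): 94% × 34% = 31.96% of Meridian Mining NL.
Chain via Brightpath Industries Corp. (R2): 100% × 33% = 33% of Meridian Mining NL.
Aggregating (R3): 31.96% + 33% = 64.96%.

64.96%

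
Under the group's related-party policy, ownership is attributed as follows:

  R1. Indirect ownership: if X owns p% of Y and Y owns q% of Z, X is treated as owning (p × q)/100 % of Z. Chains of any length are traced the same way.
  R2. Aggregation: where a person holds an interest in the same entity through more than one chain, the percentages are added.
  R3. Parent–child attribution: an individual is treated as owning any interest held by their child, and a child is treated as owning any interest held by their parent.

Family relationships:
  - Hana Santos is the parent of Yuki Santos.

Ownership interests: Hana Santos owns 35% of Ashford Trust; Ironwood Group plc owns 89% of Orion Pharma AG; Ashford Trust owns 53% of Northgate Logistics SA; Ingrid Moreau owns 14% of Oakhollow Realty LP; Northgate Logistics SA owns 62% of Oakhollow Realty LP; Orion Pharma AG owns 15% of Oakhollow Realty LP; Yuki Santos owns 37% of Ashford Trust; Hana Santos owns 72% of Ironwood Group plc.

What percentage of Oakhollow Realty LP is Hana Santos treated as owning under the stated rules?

By parent–child attribution (R3), Hana Santos is treated as also owning Yuki Santos's interest in Ashford Trust, giving 35% + 37% = 72%.
Chain via Ashford Trust → Northgate Logistics SA (R1): 72% × 53% × 62% = 23.6592% of Oakhollow Realty LP.
Chain via Ironwood Group plc → Orion Pharma AG (R1): 72% × 89% × 15% = 9.612% of Oakhollow Realty LP.
Aggregating (R2): 23.6592% + 9.612% = 33.2712%.

33.2712%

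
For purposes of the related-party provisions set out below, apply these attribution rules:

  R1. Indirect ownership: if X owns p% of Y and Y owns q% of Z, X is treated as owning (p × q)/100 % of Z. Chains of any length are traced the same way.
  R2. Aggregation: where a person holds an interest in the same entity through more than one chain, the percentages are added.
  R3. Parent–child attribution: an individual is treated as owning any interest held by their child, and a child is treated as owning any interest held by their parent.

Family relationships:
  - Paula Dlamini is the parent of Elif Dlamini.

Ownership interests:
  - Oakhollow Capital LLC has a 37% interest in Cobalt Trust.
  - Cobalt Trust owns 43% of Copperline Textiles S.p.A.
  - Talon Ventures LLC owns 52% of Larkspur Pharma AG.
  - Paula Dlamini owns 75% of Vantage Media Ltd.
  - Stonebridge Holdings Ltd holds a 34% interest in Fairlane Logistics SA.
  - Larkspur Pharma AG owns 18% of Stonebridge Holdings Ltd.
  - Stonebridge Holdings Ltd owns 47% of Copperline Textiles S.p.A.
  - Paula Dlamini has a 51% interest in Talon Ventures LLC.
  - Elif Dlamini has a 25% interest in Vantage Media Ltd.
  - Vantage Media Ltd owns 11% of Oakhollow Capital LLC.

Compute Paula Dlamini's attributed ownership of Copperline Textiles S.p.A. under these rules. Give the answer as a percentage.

3.993692%

By parent–child attribution (R3), Paula Dlamini is treated as also owning Elif Dlamini's interest in Vantage Media Ltd, giving 75% + 25% = 100%.
Chain via Talon Ventures LLC → Larkspur Pharma AG → Stonebridge Holdings Ltd (R1): 51% × 52% × 18% × 47% = 2.243592% of Copperline Textiles S.p.A.
Chain via Vantage Media Ltd → Oakhollow Capital LLC → Cobalt Trust (R1): 100% × 11% × 37% × 43% = 1.7501% of Copperline Textiles S.p.A.
Aggregating (R2): 2.243592% + 1.7501% = 3.993692%.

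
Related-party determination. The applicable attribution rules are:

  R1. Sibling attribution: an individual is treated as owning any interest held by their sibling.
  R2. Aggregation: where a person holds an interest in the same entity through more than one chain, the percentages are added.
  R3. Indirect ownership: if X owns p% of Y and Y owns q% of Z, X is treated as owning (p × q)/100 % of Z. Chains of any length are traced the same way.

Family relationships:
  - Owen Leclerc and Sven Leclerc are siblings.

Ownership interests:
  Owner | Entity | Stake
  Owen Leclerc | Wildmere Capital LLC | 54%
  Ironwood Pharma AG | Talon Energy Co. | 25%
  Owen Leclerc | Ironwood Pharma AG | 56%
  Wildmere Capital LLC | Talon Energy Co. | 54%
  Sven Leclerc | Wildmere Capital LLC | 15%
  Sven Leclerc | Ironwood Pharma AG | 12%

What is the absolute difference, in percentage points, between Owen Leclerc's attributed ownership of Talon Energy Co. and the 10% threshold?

By sibling attribution (R1), Owen Leclerc is treated as also owning Sven Leclerc's interest in Ironwood Pharma AG, giving 56% + 12% = 68%.
By sibling attribution (R1), Owen Leclerc is treated as also owning Sven Leclerc's interest in Wildmere Capital LLC, giving 54% + 15% = 69%.
Chain via Ironwood Pharma AG (R3): 68% × 25% = 17% of Talon Energy Co.
Chain via Wildmere Capital LLC (R3): 69% × 54% = 37.26% of Talon Energy Co.
Aggregating (R2): 17% + 37.26% = 54.26%.
54.26% exceeds the 10% threshold by 44.26 percentage points.

44.26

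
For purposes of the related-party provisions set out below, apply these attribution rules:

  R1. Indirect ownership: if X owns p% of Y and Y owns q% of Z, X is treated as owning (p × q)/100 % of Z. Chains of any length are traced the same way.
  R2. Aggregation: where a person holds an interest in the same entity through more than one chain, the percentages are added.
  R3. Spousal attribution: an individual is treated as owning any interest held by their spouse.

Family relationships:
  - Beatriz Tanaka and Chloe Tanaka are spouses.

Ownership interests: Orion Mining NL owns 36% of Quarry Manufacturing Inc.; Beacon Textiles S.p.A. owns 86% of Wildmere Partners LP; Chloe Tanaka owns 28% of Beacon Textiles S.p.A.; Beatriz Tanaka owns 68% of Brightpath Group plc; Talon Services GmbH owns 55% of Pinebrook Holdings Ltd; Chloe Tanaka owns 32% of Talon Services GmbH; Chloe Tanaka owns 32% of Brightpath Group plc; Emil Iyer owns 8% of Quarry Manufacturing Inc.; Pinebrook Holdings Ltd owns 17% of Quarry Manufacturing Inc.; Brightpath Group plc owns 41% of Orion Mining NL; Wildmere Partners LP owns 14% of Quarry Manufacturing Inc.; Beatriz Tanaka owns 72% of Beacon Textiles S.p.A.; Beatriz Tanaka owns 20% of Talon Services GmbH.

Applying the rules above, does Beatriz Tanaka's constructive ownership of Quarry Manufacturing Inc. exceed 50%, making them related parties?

No

By spousal attribution (R3), Beatriz Tanaka is treated as also owning Chloe Tanaka's interest in Beacon Textiles S.p.A, giving 72% + 28% = 100%.
By spousal attribution (R3), Beatriz Tanaka is treated as also owning Chloe Tanaka's interest in Brightpath Group plc, giving 68% + 32% = 100%.
By spousal attribution (R3), Beatriz Tanaka is treated as also owning Chloe Tanaka's interest in Talon Services GmbH, giving 20% + 32% = 52%.
Chain via Beacon Textiles S.p.A. → Wildmere Partners LP (R1): 100% × 86% × 14% = 12.04% of Quarry Manufacturing Inc.
Chain via Brightpath Group plc → Orion Mining NL (R1): 100% × 41% × 36% = 14.76% of Quarry Manufacturing Inc.
Chain via Talon Services GmbH → Pinebrook Holdings Ltd (R1): 52% × 55% × 17% = 4.862% of Quarry Manufacturing Inc.
Aggregating (R2): 12.04% + 14.76% + 4.862% = 31.662%.
31.662% does not exceed the 50% threshold, so Beatriz is not a related party to Quarry Manufacturing Inc.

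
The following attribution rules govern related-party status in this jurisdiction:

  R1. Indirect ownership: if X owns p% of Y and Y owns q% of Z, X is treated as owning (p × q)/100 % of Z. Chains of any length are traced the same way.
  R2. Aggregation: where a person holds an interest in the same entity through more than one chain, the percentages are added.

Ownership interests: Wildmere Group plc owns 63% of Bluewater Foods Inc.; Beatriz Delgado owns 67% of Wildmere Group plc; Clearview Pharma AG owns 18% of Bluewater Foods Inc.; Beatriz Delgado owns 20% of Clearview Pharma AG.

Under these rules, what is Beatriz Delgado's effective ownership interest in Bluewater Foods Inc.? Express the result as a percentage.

Chain via Wildmere Group plc (R1): 67% × 63% = 42.21% of Bluewater Foods Inc.
Chain via Clearview Pharma AG (R1): 20% × 18% = 3.6% of Bluewater Foods Inc.
Aggregating (R2): 42.21% + 3.6% = 45.81%.

45.81%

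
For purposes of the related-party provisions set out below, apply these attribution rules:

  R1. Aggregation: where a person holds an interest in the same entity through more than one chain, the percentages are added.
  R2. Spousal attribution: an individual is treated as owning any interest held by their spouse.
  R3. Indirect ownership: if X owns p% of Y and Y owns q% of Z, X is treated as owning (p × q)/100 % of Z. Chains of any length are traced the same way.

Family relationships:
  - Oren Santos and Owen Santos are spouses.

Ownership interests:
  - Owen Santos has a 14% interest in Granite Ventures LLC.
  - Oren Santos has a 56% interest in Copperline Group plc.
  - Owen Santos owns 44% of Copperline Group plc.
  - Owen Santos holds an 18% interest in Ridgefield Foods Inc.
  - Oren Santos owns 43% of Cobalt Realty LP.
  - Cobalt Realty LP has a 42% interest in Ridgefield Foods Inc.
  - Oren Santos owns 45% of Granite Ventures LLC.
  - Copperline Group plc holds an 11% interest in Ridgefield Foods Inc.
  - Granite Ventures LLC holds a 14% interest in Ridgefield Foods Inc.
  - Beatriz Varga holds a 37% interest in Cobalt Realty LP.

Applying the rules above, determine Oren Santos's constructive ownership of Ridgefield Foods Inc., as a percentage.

By spousal attribution (R2), Oren Santos is treated as also owning Owen Santos's interest in Granite Ventures LLC, giving 45% + 14% = 59%.
By spousal attribution (R2), Oren Santos is treated as also owning Owen Santos's interest in Copperline Group plc, giving 56% + 44% = 100%.
By spousal attribution (R2), Oren Santos is treated as owning Owen Santos's 18% interest in Ridgefield Foods Inc.
Chain via Granite Ventures LLC (R3): 59% × 14% = 8.26% of Ridgefield Foods Inc.
Chain via Copperline Group plc (R3): 100% × 11% = 11% of Ridgefield Foods Inc.
Chain via Cobalt Realty LP (R3): 43% × 42% = 18.06% of Ridgefield Foods Inc.
Direct interest in Ridgefield Foods Inc: 18%.
Aggregating (R1): 8.26% + 11% + 18.06% + 18% = 55.32%.

55.32%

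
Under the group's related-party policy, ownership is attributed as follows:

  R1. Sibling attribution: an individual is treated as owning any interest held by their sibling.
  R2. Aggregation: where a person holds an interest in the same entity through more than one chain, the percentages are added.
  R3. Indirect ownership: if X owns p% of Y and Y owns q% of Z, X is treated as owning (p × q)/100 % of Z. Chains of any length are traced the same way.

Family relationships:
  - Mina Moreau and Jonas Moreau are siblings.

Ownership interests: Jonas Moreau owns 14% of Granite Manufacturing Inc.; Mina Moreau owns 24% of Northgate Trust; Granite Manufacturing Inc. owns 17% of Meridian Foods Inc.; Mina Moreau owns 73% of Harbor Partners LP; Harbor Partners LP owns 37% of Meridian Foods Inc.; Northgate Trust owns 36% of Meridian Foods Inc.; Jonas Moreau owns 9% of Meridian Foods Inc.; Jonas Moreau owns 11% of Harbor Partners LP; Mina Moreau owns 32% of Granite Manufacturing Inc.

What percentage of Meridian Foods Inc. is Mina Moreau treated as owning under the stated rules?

By sibling attribution (R1), Mina Moreau is treated as also owning Jonas Moreau's interest in Granite Manufacturing Inc, giving 32% + 14% = 46%.
By sibling attribution (R1), Mina Moreau is treated as also owning Jonas Moreau's interest in Harbor Partners LP, giving 73% + 11% = 84%.
By sibling attribution (R1), Mina Moreau is treated as owning Jonas Moreau's 9% interest in Meridian Foods Inc.
Chain via Northgate Trust (R3): 24% × 36% = 8.64% of Meridian Foods Inc.
Chain via Granite Manufacturing Inc. (R3): 46% × 17% = 7.82% of Meridian Foods Inc.
Chain via Harbor Partners LP (R3): 84% × 37% = 31.08% of Meridian Foods Inc.
Direct interest in Meridian Foods Inc: 9%.
Aggregating (R2): 8.64% + 7.82% + 31.08% + 9% = 56.54%.

56.54%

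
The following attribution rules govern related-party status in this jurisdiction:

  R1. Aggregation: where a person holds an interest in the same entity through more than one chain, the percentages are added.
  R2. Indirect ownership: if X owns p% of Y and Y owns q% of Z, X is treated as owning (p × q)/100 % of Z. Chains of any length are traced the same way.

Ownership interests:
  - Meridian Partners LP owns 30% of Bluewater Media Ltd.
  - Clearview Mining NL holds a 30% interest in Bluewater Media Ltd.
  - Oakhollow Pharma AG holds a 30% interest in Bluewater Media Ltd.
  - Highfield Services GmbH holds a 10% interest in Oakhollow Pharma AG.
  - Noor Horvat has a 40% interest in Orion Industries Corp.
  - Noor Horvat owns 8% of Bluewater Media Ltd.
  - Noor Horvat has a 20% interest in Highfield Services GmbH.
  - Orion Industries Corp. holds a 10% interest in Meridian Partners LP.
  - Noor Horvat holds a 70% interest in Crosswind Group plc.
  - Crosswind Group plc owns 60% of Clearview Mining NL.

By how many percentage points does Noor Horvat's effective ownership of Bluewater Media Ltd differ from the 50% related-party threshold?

Chain via Orion Industries Corp. → Meridian Partners LP (R2): 40% × 10% × 30% = 1.2% of Bluewater Media Ltd.
Chain via Highfield Services GmbH → Oakhollow Pharma AG (R2): 20% × 10% × 30% = 0.6% of Bluewater Media Ltd.
Chain via Crosswind Group plc → Clearview Mining NL (R2): 70% × 60% × 30% = 12.6% of Bluewater Media Ltd.
Direct interest in Bluewater Media Ltd: 8%.
Aggregating (R1): 1.2% + 0.6% + 12.6% + 8% = 22.4%.
22.4% falls short of the 50% threshold by 27.6 percentage points.

27.6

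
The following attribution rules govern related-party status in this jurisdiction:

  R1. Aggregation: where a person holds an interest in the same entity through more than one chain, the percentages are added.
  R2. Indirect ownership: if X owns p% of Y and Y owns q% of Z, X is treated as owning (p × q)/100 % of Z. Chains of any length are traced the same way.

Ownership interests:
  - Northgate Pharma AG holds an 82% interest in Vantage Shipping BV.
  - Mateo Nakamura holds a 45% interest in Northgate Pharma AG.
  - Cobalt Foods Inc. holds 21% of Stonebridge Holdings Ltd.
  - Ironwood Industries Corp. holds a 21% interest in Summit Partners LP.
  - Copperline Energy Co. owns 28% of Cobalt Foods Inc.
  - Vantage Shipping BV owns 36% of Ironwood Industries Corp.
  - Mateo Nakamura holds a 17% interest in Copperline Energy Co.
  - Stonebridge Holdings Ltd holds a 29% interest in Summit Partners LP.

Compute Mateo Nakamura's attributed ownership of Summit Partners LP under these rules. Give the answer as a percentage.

Chain via Northgate Pharma AG → Vantage Shipping BV → Ironwood Industries Corp. (R2): 45% × 82% × 36% × 21% = 2.78964% of Summit Partners LP.
Chain via Copperline Energy Co. → Cobalt Foods Inc. → Stonebridge Holdings Ltd (R2): 17% × 28% × 21% × 29% = 0.289884% of Summit Partners LP.
Aggregating (R1): 2.78964% + 0.289884% = 3.079524%.

3.079524%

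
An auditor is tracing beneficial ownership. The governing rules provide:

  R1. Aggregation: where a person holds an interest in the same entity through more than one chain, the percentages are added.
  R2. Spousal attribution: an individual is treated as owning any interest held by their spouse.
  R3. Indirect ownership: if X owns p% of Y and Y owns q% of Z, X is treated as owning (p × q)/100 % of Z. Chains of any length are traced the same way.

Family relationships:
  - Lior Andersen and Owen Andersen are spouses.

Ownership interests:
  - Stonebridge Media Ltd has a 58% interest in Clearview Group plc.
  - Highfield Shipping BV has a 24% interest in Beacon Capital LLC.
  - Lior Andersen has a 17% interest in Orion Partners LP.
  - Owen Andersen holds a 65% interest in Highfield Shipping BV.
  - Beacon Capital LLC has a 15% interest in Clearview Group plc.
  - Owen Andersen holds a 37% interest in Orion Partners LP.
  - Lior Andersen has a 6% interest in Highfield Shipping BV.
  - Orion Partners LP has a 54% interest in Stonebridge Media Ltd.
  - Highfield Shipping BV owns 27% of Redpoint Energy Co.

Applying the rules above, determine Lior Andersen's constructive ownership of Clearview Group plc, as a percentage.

By spousal attribution (R2), Lior Andersen is treated as also owning Owen Andersen's interest in Orion Partners LP, giving 17% + 37% = 54%.
By spousal attribution (R2), Lior Andersen is treated as also owning Owen Andersen's interest in Highfield Shipping BV, giving 6% + 65% = 71%.
Chain via Orion Partners LP → Stonebridge Media Ltd (R3): 54% × 54% × 58% = 16.9128% of Clearview Group plc.
Chain via Highfield Shipping BV → Beacon Capital LLC (R3): 71% × 24% × 15% = 2.556% of Clearview Group plc.
Aggregating (R1): 16.9128% + 2.556% = 19.4688%.

19.4688%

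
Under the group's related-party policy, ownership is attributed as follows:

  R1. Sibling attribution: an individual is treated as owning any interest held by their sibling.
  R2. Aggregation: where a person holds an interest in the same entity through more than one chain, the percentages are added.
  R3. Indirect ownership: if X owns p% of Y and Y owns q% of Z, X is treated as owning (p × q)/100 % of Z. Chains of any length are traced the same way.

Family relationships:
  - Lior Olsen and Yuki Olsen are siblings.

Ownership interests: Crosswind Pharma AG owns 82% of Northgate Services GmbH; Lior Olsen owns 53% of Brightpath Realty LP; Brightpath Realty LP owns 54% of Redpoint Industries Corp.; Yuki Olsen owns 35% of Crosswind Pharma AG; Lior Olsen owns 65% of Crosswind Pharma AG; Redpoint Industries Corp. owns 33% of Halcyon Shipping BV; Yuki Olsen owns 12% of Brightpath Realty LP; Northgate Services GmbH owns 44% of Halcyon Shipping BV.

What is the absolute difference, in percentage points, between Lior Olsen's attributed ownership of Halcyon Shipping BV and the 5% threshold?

By sibling attribution (R1), Lior Olsen is treated as also owning Yuki Olsen's interest in Brightpath Realty LP, giving 53% + 12% = 65%.
By sibling attribution (R1), Lior Olsen is treated as also owning Yuki Olsen's interest in Crosswind Pharma AG, giving 65% + 35% = 100%.
Chain via Brightpath Realty LP → Redpoint Industries Corp. (R3): 65% × 54% × 33% = 11.583% of Halcyon Shipping BV.
Chain via Crosswind Pharma AG → Northgate Services GmbH (R3): 100% × 82% × 44% = 36.08% of Halcyon Shipping BV.
Aggregating (R2): 11.583% + 36.08% = 47.663%.
47.663% exceeds the 5% threshold by 42.663 percentage points.

42.663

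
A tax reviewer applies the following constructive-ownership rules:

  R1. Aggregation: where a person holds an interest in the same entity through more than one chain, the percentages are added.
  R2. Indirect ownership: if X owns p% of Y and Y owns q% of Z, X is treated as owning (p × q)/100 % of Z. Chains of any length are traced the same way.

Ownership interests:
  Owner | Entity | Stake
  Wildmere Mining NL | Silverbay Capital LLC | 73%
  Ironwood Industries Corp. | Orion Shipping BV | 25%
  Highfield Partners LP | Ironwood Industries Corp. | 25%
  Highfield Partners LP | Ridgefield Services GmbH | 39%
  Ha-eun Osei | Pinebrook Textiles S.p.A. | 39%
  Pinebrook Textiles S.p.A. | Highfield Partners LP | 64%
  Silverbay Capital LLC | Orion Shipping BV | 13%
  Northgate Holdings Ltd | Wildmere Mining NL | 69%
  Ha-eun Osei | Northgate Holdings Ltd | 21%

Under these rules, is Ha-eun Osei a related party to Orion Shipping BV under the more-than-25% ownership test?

No

Chain via Northgate Holdings Ltd → Wildmere Mining NL → Silverbay Capital LLC (R2): 21% × 69% × 73% × 13% = 1.375101% of Orion Shipping BV.
Chain via Pinebrook Textiles S.p.A. → Highfield Partners LP → Ironwood Industries Corp. (R2): 39% × 64% × 25% × 25% = 1.56% of Orion Shipping BV.
Aggregating (R1): 1.375101% + 1.56% = 2.935101%.
2.935101% does not exceed the 25% threshold, so Ha-eun is not a related party to Orion Shipping BV.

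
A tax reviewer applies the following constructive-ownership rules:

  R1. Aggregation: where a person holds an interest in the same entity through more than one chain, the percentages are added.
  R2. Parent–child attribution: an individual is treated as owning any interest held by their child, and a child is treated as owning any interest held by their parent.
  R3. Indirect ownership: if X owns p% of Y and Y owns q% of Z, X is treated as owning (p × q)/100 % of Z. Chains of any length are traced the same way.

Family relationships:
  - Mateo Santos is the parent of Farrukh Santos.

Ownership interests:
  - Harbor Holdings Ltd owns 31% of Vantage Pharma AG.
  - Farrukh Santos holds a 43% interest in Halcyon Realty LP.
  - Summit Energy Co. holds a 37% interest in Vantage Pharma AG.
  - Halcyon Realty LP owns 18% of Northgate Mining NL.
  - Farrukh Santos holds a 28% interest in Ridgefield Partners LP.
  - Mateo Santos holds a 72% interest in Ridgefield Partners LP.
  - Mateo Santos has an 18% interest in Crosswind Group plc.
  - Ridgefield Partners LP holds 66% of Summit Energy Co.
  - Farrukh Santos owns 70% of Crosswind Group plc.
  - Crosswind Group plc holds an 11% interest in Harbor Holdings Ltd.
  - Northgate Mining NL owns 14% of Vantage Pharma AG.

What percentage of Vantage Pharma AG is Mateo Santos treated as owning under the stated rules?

By parent–child attribution (R2), Mateo Santos is treated as also owning Farrukh Santos's interest in Crosswind Group plc, giving 18% + 70% = 88%.
By parent–child attribution (R2), Mateo Santos is treated as also owning Farrukh Santos's interest in Ridgefield Partners LP, giving 72% + 28% = 100%.
By parent–child attribution (R2), Mateo Santos is treated as owning Farrukh Santos's 43% interest in Halcyon Realty LP.
Chain via Crosswind Group plc → Harbor Holdings Ltd (R3): 88% × 11% × 31% = 3.0008% of Vantage Pharma AG.
Chain via Ridgefield Partners LP → Summit Energy Co. (R3): 100% × 66% × 37% = 24.42% of Vantage Pharma AG.
Chain via Halcyon Realty LP → Northgate Mining NL (R3): 43% × 18% × 14% = 1.0836% of Vantage Pharma AG.
Aggregating (R1): 3.0008% + 24.42% + 1.0836% = 28.5044%.

28.5044%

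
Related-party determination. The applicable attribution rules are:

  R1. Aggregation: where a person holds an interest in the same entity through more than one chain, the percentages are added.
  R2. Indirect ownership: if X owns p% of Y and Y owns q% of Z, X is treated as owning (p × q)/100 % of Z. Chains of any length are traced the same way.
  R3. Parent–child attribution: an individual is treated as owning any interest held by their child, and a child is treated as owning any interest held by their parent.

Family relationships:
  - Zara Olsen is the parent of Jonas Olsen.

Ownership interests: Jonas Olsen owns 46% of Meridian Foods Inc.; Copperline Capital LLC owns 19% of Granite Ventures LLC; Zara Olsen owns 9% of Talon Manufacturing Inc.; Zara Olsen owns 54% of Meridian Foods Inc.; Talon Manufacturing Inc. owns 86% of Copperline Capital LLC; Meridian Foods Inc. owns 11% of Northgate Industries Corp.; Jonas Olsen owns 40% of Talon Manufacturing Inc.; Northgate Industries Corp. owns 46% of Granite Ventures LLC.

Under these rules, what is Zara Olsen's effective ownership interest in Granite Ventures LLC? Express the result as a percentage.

By parent–child attribution (R3), Zara Olsen is treated as also owning Jonas Olsen's interest in Meridian Foods Inc, giving 54% + 46% = 100%.
By parent–child attribution (R3), Zara Olsen is treated as also owning Jonas Olsen's interest in Talon Manufacturing Inc, giving 9% + 40% = 49%.
Chain via Meridian Foods Inc. → Northgate Industries Corp. (R2): 100% × 11% × 46% = 5.06% of Granite Ventures LLC.
Chain via Talon Manufacturing Inc. → Copperline Capital LLC (R2): 49% × 86% × 19% = 8.0066% of Granite Ventures LLC.
Aggregating (R1): 5.06% + 8.0066% = 13.0666%.

13.0666%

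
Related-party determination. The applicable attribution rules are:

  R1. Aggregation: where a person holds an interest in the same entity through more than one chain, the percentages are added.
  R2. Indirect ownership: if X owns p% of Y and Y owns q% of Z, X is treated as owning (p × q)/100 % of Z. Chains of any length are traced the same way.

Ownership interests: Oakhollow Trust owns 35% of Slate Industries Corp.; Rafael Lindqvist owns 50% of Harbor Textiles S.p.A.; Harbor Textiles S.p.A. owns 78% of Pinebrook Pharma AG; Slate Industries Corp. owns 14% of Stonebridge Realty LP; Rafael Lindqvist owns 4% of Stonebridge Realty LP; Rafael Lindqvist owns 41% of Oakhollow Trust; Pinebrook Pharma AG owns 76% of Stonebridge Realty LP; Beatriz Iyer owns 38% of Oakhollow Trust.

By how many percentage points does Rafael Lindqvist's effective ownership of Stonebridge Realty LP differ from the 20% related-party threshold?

15.649

Chain via Harbor Textiles S.p.A. → Pinebrook Pharma AG (R2): 50% × 78% × 76% = 29.64% of Stonebridge Realty LP.
Chain via Oakhollow Trust → Slate Industries Corp. (R2): 41% × 35% × 14% = 2.009% of Stonebridge Realty LP.
Direct interest in Stonebridge Realty LP: 4%.
Aggregating (R1): 29.64% + 2.009% + 4% = 35.649%.
35.649% exceeds the 20% threshold by 15.649 percentage points.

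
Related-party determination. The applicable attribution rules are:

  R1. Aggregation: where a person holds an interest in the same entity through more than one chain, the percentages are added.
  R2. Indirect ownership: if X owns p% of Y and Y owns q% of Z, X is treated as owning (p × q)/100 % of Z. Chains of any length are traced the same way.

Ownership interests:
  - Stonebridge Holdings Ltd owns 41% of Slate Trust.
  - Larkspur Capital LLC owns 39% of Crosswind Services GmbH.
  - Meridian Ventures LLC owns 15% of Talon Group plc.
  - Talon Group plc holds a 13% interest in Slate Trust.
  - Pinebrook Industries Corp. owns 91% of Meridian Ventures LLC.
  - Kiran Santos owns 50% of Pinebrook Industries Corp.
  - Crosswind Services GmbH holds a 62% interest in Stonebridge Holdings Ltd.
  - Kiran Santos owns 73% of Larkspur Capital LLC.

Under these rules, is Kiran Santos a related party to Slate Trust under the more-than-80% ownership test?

No

Chain via Pinebrook Industries Corp. → Meridian Ventures LLC → Talon Group plc (R2): 50% × 91% × 15% × 13% = 0.88725% of Slate Trust.
Chain via Larkspur Capital LLC → Crosswind Services GmbH → Stonebridge Holdings Ltd (R2): 73% × 39% × 62% × 41% = 7.237074% of Slate Trust.
Aggregating (R1): 0.88725% + 7.237074% = 8.124324%.
8.124324% does not exceed the 80% threshold, so Kiran is not a related party to Slate Trust.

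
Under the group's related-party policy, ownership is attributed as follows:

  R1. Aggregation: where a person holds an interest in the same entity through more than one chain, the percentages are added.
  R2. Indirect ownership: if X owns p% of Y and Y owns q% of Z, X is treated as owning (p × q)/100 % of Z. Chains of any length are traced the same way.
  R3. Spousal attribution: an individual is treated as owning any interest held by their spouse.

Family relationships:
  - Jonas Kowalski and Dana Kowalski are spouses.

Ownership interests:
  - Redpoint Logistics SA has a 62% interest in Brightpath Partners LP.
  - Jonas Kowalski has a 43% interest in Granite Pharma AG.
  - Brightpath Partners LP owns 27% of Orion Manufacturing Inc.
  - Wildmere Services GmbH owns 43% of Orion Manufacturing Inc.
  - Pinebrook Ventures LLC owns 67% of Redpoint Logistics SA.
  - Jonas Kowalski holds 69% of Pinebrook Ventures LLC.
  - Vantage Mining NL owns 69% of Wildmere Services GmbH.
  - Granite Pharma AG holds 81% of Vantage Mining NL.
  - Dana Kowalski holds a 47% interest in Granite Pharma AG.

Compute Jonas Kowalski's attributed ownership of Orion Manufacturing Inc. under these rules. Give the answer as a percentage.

By spousal attribution (R3), Jonas Kowalski is treated as also owning Dana Kowalski's interest in Granite Pharma AG, giving 43% + 47% = 90%.
Chain via Pinebrook Ventures LLC → Redpoint Logistics SA → Brightpath Partners LP (R2): 69% × 67% × 62% × 27% = 7.738902% of Orion Manufacturing Inc.
Chain via Granite Pharma AG → Vantage Mining NL → Wildmere Services GmbH (R2): 90% × 81% × 69% × 43% = 21.62943% of Orion Manufacturing Inc.
Aggregating (R1): 7.738902% + 21.62943% = 29.368332%.

29.368332%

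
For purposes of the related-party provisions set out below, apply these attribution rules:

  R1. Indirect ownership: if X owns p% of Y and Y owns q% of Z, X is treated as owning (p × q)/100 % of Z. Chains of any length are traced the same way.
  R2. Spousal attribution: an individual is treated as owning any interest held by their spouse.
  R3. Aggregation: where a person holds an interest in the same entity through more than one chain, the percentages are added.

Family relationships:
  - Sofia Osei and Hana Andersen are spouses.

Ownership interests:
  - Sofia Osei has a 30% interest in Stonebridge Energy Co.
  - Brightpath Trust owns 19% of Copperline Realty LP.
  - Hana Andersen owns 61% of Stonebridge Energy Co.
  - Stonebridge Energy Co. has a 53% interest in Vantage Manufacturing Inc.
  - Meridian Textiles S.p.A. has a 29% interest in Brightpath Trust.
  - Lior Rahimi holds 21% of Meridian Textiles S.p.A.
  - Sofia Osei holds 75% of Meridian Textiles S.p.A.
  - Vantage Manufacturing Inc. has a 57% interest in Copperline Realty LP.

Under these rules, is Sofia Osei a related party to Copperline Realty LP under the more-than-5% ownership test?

Yes

By spousal attribution (R2), Sofia Osei is treated as also owning Hana Andersen's interest in Stonebridge Energy Co, giving 30% + 61% = 91%.
Chain via Meridian Textiles S.p.A. → Brightpath Trust (R1): 75% × 29% × 19% = 4.1325% of Copperline Realty LP.
Chain via Stonebridge Energy Co. → Vantage Manufacturing Inc. (R1): 91% × 53% × 57% = 27.4911% of Copperline Realty LP.
Aggregating (R3): 4.1325% + 27.4911% = 31.6236%.
31.6236% exceeds the 5% threshold, so Sofia is a related party to Copperline Realty LP.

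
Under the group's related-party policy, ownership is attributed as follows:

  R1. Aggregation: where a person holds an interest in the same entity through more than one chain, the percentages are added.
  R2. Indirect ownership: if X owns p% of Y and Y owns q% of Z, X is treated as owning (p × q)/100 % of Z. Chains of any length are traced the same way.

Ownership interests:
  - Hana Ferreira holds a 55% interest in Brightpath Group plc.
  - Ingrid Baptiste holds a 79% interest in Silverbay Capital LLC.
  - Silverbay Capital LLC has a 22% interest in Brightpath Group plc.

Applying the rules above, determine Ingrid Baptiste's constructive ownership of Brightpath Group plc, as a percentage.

17.38%

Chain via Silverbay Capital LLC (R2): 79% × 22% = 17.38% of Brightpath Group plc.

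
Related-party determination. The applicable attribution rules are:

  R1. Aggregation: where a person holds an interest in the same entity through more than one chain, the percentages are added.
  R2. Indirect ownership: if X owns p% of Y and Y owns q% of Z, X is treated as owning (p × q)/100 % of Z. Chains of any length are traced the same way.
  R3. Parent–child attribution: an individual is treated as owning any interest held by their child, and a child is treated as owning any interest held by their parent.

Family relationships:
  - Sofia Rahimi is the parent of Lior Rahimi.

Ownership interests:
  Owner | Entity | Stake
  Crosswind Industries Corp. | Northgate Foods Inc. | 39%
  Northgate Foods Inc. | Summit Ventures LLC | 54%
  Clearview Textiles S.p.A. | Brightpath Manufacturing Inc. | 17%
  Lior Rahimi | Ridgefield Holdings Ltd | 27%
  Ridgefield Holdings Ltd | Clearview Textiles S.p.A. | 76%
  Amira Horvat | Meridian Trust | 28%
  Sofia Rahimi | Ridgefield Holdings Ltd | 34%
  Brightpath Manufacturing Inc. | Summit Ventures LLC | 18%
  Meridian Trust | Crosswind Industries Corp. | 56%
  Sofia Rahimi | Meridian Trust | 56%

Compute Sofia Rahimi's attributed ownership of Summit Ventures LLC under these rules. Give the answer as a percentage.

By parent–child attribution (R3), Sofia Rahimi is treated as also owning Lior Rahimi's interest in Ridgefield Holdings Ltd, giving 34% + 27% = 61%.
Chain via Meridian Trust → Crosswind Industries Corp. → Northgate Foods Inc. (R2): 56% × 56% × 39% × 54% = 6.604416% of Summit Ventures LLC.
Chain via Ridgefield Holdings Ltd → Clearview Textiles S.p.A. → Brightpath Manufacturing Inc. (R2): 61% × 76% × 17% × 18% = 1.418616% of Summit Ventures LLC.
Aggregating (R1): 6.604416% + 1.418616% = 8.023032%.

8.023032%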